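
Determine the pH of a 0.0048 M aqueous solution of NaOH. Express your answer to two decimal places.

pH = 11.68

NaOH is a strong base; [OH-] = 0.0048 M.
pOH = -log(0.0048) = 2.32
pH = 14.00 - 2.32 = 11.68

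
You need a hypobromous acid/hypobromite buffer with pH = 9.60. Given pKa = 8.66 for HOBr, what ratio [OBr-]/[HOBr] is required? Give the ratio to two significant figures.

ratio = 8.7

pH = pKa + log(r) ⇒ log(r) = 9.60 − 8.66 = +0.94
r = [OBr-]/[HOBr] = 10^(+0.94) = 8.71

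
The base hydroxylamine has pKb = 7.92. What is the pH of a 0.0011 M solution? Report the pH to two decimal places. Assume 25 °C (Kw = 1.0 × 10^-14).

pH = 8.56

NH2OH + H2O ⇌ NH3OH+ + OH-
Kb = 10^(−7.92) = 1.20 × 10^-8
From the ICE table, Kb = [OH-]²/(0.0011 − [OH-]) = 1.20 × 10^-8.
Neglecting [OH-] in the denominator: [OH-] = √(1.20 × 10^-8 × 0.0011) = 3.63 × 10^-6 M
Check: 0.33% ionized — well under 5%, approximation valid.
pOH = −log(3.63 × 10^-6) = 5.44; pH = 14.00 − 5.44 = 8.56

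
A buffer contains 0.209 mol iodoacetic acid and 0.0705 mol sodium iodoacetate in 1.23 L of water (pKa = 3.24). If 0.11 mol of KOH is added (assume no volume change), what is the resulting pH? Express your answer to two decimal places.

pH = 3.50

OH- converts ICH2COOH to ICH2COO-: ICH2COOH → 0.099 mol, ICH2COO- → 0.18 mol.
pH = pKa + log([A⁻]/[HA]) = 3.24 + log(0.18/0.099) = 3.24 +0.260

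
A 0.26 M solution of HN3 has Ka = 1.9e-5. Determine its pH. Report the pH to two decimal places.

HN3 ⇌ N3- + H+
Ka = x²/(0.26 − x) = 1.9 × 10^-5
Neglecting x in the denominator: x = √(1.9 × 10^-5 × 0.26) = 2.22 × 10^-3 M
Check: 0.85% ionized — well under 5%, approximation valid.
pH = −log(2.22 × 10^-3) = 2.65

pH = 2.65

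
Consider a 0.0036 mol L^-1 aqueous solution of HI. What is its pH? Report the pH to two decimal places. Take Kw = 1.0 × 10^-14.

pH = 2.44

HI is a strong acid and dissociates completely, so [H+] = 0.0036 M.
pH = -log(0.0036) = 2.44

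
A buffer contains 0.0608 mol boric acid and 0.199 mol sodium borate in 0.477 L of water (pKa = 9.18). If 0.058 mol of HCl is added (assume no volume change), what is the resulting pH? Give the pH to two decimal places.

pH = 9.25

After neutralization: n(B(OH)3) = 0.119 mol, n(B(OH)4-) = 0.141 mol.
pH = pKa + log([A⁻]/[HA]) = 9.18 + log(0.141/0.119) = 9.18 +0.074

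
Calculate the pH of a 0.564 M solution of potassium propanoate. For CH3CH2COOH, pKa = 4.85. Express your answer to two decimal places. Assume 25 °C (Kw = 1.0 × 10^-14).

CH3CH2COO- is the conjugate base of the weak acid CH3CH2COOH.
Ka = 10^(−4.85) = 1.41 × 10^-5
Kb = Kw/Ka = 1.0×10^-14 / 1.41 × 10^-5 = 7.09 × 10^-10
Kb = [OH-]²/(0.564 − [OH-]) = 7.09 × 10^-10
Since Kb ≪ C₀, [OH-] ≈ √(Kb·C₀) = 2.00 × 10^-5 M.
([OH-]/C₀ = 0.0035% < 5%, so the approximation holds.)
pOH = 4.70, so pH = 14.00 − pOH = 9.30

pH = 9.30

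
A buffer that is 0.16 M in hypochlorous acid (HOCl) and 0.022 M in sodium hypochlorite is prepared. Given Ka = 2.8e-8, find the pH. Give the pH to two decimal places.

pKa = −log(2.8 × 10^-8) = 7.553
Using pH = pKa + log([base]/[acid]) with [base]/[acid] = 0.022/0.16:
pH = 7.553 + (-0.862) = 6.69

pH = 6.69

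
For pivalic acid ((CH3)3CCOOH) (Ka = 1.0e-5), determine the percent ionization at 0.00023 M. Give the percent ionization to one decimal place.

18.8%

(CH3)3CCOOH ⇌ (CH3)3CCOO- + H+; let x = [H+] at equilibrium.
Solve x² + 1e-05x − 2.3e-09 = 0 → x = 4.32 × 10^-5 M
% ionization = x/C₀ × 100% = 4.32 × 10^-5/0.00023 × 100% = 18.8%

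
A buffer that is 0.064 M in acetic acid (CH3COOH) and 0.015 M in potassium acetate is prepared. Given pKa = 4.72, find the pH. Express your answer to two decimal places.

Henderson–Hasselbalch: pH = pKa + log([CH3COO-]/[CH3COOH]) = 4.72 + log(0.015/0.064)
pH = 4.72 + (-0.630) = 4.09

pH = 4.09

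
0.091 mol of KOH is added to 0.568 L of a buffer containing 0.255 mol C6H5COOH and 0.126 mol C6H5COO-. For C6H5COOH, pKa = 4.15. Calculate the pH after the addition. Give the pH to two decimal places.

OH- converts C6H5COOH to C6H5COO-: C6H5COOH → 0.164 mol, C6H5COO- → 0.217 mol.
pH = pKa + log(n_C6H5COO-/n_C6H5COOH) = 4.15 + log(0.217/0.164) = 4.15 + (+0.122)

pH = 4.27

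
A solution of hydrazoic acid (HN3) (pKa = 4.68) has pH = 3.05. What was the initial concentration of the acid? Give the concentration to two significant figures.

C₀ = 3.9 × 10^-2 M

[H+] = 10^(-3.05) = 8.91 × 10^-4 M = x
Ka = 10^(−4.68) = 2.09 × 10^-5
Ka = x²/(C₀ − x) ⇒ C₀ = x + x²/Ka
C₀ = 8.91 × 10^-4 + (8.91 × 10^-4)²/(2.09 × 10^-5) = 3.89 × 10^-2 M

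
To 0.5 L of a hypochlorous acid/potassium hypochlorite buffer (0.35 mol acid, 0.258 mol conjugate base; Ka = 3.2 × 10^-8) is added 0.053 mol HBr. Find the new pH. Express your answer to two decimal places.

After neutralization: n(HOCl) = 0.403 mol, n(OCl-) = 0.205 mol.
pKa = −log(3.2 × 10^-8) = 7.495
pH = pKa + log([A⁻]/[HA]) = 7.495 + log(0.205/0.403) = 7.495 -0.294

pH = 7.20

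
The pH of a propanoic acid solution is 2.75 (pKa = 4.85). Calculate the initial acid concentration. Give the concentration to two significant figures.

C₀ = 2.3 × 10^-1 M

[H+] = 10^(-2.75) = 1.78 × 10^-3 M = x
Ka = 10^(−4.85) = 1.41 × 10^-5
Ka = x²/(C₀ − x) ⇒ C₀ = x + x²/Ka
C₀ = 1.78 × 10^-3 + (1.78 × 10^-3)²/(1.41 × 10^-5) = 2.26 × 10^-1 M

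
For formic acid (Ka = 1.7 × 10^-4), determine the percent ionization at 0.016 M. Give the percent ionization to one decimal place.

HCOOH ⇌ HCOO- + H+; let x = [H+] at equilibrium.
Solve x² + 0.00017x − 2.72e-06 = 0 → x = 1.57 × 10^-3 M
Fraction ionized = 1.57 × 10^-3 / 0.016 = 0.0981 → 9.8%

9.8%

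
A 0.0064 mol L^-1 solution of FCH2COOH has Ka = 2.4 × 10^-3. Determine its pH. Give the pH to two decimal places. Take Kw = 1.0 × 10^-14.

FCH2COOH ⇌ FCH2COO- + H+
Ka = x²/(0.0064 − x) = 2.4 × 10^-3
The 5% rule fails; solving x² + Ka·x − Ka·C₀ = 0 exactly:
x = (−Ka + √(Ka² + 4·Ka·C₀))/2 = 2.90 × 10^-3 M
pH = −log(2.90 × 10^-3) = 2.54

pH = 2.54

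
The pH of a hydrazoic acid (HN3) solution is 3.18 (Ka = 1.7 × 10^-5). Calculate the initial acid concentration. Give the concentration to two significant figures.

[H+] = 10^(-3.18) = 6.61 × 10^-4 M = x
Ka = x²/(C₀ − x) ⇒ C₀ = x + x²/Ka
C₀ = 6.61 × 10^-4 + (6.61 × 10^-4)²/(1.7 × 10^-5) = 2.64 × 10^-2 M

C₀ = 2.6 × 10^-2 M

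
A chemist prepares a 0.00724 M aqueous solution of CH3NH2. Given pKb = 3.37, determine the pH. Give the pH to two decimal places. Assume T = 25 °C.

pH = 11.19

CH3NH2 + H2O ⇌ CH3NH3+ + OH-
Kb = 10^(−3.37) = 4.27 × 10^-4
Let x = [OH-] at equilibrium. Kb = x²/(0.00724 − x).
Here C₀/Kb ≈ 17, so the small-x approximation fails. Use the quadratic:
x = (−Kb + √(Kb² + 4·Kb·C₀))/2 = 1.56 × 10^-3 M
pOH = −log(1.56 × 10^-3) = 2.81; pH = 14.00 − 2.81 = 11.19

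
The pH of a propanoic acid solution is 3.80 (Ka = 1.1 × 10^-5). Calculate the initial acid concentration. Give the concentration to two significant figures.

C₀ = 2.4 × 10^-3 M

[H+] = 10^(-3.80) = 1.58 × 10^-4 M = x
Ka = x²/(C₀ − x) ⇒ C₀ = x + x²/Ka
C₀ = 1.58 × 10^-4 + (1.58 × 10^-4)²/(1.1 × 10^-5) = 2.43 × 10^-3 M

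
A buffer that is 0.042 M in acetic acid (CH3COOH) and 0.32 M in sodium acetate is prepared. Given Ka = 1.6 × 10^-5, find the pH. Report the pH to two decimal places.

pH = 5.68

pKa = −log(1.6 × 10^-5) = 4.796
Henderson–Hasselbalch: pH = pKa + log([CH3COO-]/[CH3COOH]) = 4.796 + log(0.32/0.042)
pH = 4.796 + (+0.882) = 5.68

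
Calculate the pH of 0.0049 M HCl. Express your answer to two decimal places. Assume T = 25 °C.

HCl is a strong acid and dissociates completely, so [H+] = 0.0049 M.
pH = -log(0.0049) = 2.31

pH = 2.31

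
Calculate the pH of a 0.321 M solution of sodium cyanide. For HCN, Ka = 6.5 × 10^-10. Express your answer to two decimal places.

CN- is the conjugate base of the weak acid HCN.
Kb = Kw/Ka = 1.0×10^-14 / 6.5 × 10^-10 = 1.54 × 10^-5
Kb = x²/(0.321 − x) = 1.54 × 10^-5
Since Kb ≪ C₀, x ≈ √(Kb·C₀) = 2.22 × 10^-3 M.
Check: 0.69% ionized — well under 5%, approximation valid.
pOH = 2.65, so pH = 14.00 − pOH = 11.35

pH = 11.35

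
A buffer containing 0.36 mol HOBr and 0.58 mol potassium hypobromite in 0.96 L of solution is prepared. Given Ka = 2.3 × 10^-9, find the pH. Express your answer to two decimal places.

pH = 8.85

pKa = −log(2.3 × 10^-9) = 8.638
Henderson–Hasselbalch: pH = pKa + log([OBr-]/[HOBr]) = 8.638 + log(0.58/0.36)
pH = 8.638 + (+0.207) = 8.85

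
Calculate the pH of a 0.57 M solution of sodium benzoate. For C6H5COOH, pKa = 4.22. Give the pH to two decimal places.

pH = 8.99

C6H5COO- is the conjugate base of the weak acid C6H5COOH.
Ka = 10^(−4.22) = 6.03 × 10^-5
Kb = Kw/Ka = 1.0×10^-14 / 6.03 × 10^-5 = 1.66 × 10^-10
From the ICE table, Kb = x²/(0.57 − x) = 1.66 × 10^-10.
Neglecting x in the denominator: x = √(1.66 × 10^-10 × 0.57) = 9.73 × 10^-6 M
pOH = −log(9.73 × 10^-6) = 5.01; pH = 14.00 − 5.01 = 8.99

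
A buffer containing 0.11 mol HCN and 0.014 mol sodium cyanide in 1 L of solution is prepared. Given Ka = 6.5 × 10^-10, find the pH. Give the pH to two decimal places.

pKa = −log(6.5 × 10^-10) = 9.187
pH = pKa + log([A⁻]/[HA]) = 9.187 + log(0.014/0.11)
pH = 9.187 + (-0.895) = 8.29

pH = 8.29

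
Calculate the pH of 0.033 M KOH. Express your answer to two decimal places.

pH = 12.52

KOH is a strong base; [OH-] = 0.033 M.
pOH = -log(0.033) = 1.48
pH = 14.00 - 1.48 = 12.52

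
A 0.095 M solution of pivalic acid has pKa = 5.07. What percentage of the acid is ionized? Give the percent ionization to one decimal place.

(CH3)3CCOOH ⇌ (CH3)3CCOO- + H+; let x = [H+] at equilibrium.
Ka = 10^(−5.07) = 8.51 × 10^-6
x ≈ √(Ka·C₀) = √(8.51 × 10^-6 × 0.095) = 8.99 × 10^-4 M
% ionization = x/C₀ × 100% = 8.99 × 10^-4/0.095 × 100% = 0.9%

0.9%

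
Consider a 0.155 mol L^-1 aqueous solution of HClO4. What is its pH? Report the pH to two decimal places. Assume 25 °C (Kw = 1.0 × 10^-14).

pH = 0.81

HClO4 is a strong acid and dissociates completely, so [H+] = 0.155 M.
pH = -log(0.155) = 0.81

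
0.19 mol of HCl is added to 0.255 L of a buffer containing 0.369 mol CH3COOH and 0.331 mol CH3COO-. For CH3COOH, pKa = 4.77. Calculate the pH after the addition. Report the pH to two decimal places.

After neutralization: n(CH3COOH) = 0.559 mol, n(CH3COO-) = 0.141 mol.
pH = pKa + log(n_CH3COO-/n_CH3COOH) = 4.77 + log(0.141/0.559) = 4.77 + (-0.598)

pH = 4.17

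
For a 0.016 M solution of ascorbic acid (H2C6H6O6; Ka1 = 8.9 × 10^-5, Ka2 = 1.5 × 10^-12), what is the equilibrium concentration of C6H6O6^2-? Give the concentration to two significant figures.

1.5 × 10^-12 M

First ionization gives [H+] ≈ [HC6H6O6-] = 1.15 × 10^-3 M.
Second step: Ka2 = [H+][C6H6O6^2-]/[HC6H6O6-] ≈ [C6H6O6^2-] (since [H+] ≈ [HC6H6O6-]).
So [C6H6O6^2-] ≈ Ka2.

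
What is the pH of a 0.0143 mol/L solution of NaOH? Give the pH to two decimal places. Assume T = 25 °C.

NaOH is a strong base; [OH-] = 0.0143 M.
pOH = -log(0.0143) = 1.84
pH = 14.00 - 1.84 = 12.16

pH = 12.16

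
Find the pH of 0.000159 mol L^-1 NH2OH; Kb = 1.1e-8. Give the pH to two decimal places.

pH = 8.12

NH2OH + H2O ⇌ NH3OH+ + OH-
Kb = x²/(0.000159 − x) = 1.1 × 10^-8
Assume x ≪ 0.000159: x ≈ √(1.1 × 10^-8 × 0.000159) = 1.32 × 10^-6 M
(x/C₀ = 0.83% < 5%, so the approximation holds.)
pOH = −log(1.32 × 10^-6) = 5.88; pH = 14.00 − 5.88 = 8.12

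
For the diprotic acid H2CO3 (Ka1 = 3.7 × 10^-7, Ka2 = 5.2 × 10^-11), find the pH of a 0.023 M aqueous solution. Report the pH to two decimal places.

Ka1 ≫ Ka2, so treat the first dissociation as the only significant source of H+.
Ka1 = x²/(0.023 − x) = 3.7 × 10^-7
x ≈ √(3.7 × 10^-7 × 0.023) = 9.22 × 10^-5 M
pH = −log(9.22 × 10^-5) = 4.04

pH = 4.04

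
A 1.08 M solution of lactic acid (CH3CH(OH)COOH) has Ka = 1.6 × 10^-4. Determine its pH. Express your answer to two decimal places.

CH3CH(OH)COOH ⇌ CH3CH(OH)COO- + H+
From the ICE table, Ka = x²/(1.08 − x) = 1.6 × 10^-4.
Assume x ≪ 1.08: x ≈ √(1.6 × 10^-4 × 1.08) = 1.31 × 10^-2 M
(x/C₀ = 1.2% < 5%, so the approximation holds.)
pH = −log[H+] = −log(1.31 × 10^-2) = 1.88

pH = 1.88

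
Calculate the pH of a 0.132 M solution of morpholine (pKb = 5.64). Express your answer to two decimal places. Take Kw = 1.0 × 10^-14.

pH = 10.74

C4H8ONH + H2O ⇌ C4H8ONH2+ + OH-
Kb = 10^(−5.64) = 2.29 × 10^-6
Let x = [OH-] at equilibrium. Kb = x²/(0.132 − x).
Assume x ≪ 0.132: x ≈ √(2.29 × 10^-6 × 0.132) = 5.50 × 10^-4 M
pOH = 3.26, so pH = 14.00 − pOH = 10.74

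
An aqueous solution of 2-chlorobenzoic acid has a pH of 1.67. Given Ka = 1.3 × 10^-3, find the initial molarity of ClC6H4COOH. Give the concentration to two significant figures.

[H+] = 10^(-1.67) = 2.14 × 10^-2 M = x
Ka = x²/(C₀ − x) ⇒ C₀ = x + x²/Ka
C₀ = 2.14 × 10^-2 + (2.14 × 10^-2)²/(1.3 × 10^-3) = 3.74 × 10^-1 M

C₀ = 3.7 × 10^-1 M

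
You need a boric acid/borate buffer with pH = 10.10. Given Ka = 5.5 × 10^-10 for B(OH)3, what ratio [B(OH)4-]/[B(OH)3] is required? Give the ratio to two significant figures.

ratio = 6.9

pKa = -log(5.5 × 10^-10) = 9.260
pH = pKa + log(r) ⇒ log(r) = 10.10 − 9.260 = +0.840
r = [B(OH)4-]/[B(OH)3] = 10^(+0.840) = 6.92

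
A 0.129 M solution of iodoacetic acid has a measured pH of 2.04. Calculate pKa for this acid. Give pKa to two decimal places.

[H+] = 10^(-2.04) = 9.12 × 10^-3 M
At equilibrium [HA] = 0.129 − 9.12 × 10^-3 = 1.20 × 10^-1 M
Ka = [H+][A-]/[HA] = (9.12 × 10^-3)² / 1.20 × 10^-1 = 6.93 × 10^-4
pKa = -log(6.93 × 10^-4) = 3.16

pKa = 3.16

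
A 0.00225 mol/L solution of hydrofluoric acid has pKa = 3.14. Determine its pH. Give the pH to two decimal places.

HF ⇌ F- + H+
Ka = 10^(−3.14) = 7.24 × 10^-4
From the ICE table, Ka = [H+]²/(0.00225 − [H+]) = 7.24 × 10^-4.
[H+] is not negligible relative to C₀; solve [H+]² + 0.000724·[H+] − 1.63e-06 = 0.
[H+] = [−0.000724 + √(0.000724² + 6.52e-06)]/2 = 9.65 × 10^-4 M
pH = −log[H+] = −log(9.65 × 10^-4) = 3.02

pH = 3.02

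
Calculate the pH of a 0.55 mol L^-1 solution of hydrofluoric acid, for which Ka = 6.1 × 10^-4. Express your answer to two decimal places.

HF ⇌ F- + H+
Ka = [H+]²/(0.55 − [H+]) = 6.1 × 10^-4
Assume [H+] ≪ 0.55: [H+] ≈ √(6.1 × 10^-4 × 0.55) = 1.83 × 10^-2 M
([H+]/C₀ = 3.3% < 5%, so the approximation holds.)
pH = −log(1.83 × 10^-2) = 1.74

pH = 1.74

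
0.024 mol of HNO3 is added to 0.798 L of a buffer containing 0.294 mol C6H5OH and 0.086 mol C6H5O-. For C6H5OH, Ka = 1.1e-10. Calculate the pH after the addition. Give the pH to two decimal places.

pH = 9.25

Added H+ converts C6H5O- to C6H5OH: C6H5OH → 0.318 mol, C6H5O- → 0.062 mol.
pKa = −log(1.1 × 10^-10) = 9.959
Henderson–Hasselbalch with mole ratio 0.062/0.318: pH = 9.959 + (-0.710)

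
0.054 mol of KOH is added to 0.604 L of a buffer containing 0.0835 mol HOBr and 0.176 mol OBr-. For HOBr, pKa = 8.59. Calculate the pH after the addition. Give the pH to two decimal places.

pH = 9.48

OH- converts HOBr to OBr-: HOBr → 0.0295 mol, OBr- → 0.23 mol.
pH = pKa + log(n_OBr-/n_HOBr) = 8.59 + log(0.23/0.0295) = 8.59 + (+0.892)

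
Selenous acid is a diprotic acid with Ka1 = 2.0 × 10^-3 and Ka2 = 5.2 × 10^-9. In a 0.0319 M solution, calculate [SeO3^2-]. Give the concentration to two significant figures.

5.2 × 10^-9 M

First ionization gives [H+] ≈ [HSeO3-] = 7.05 × 10^-3 M.
Second step: Ka2 = [H+][SeO3^2-]/[HSeO3-] ≈ [SeO3^2-] (since [H+] ≈ [HSeO3-]).
So [SeO3^2-] ≈ Ka2.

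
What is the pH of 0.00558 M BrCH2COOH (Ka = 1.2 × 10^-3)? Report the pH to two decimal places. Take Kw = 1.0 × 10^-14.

BrCH2COOH ⇌ BrCH2COO- + H+
Ka = [H+]²/(0.00558 − [H+]) = 1.2 × 10^-3
The 5% rule fails; solving [H+]² + Ka·[H+] − Ka·C₀ = 0 exactly:
[H+] = (−Ka + √(Ka² + 4·Ka·C₀))/2 = 2.06 × 10^-3 M
pH = −log[H+] = −log(2.06 × 10^-3) = 2.69

pH = 2.69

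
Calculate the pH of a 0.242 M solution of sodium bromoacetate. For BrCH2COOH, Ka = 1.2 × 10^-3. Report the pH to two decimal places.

pH = 8.15

BrCH2COO- is the conjugate base of the weak acid BrCH2COOH.
Kb = Kw/Ka = 1.0×10^-14 / 1.2 × 10^-3 = 8.33 × 10^-12
Kb = [OH-]²/(0.242 − [OH-]) = 8.33 × 10^-12
Since Kb ≪ C₀, [OH-] ≈ √(Kb·C₀) = 1.42 × 10^-6 M.
Check: 0.00059% ionized — well under 5%, approximation valid.
pOH = −log(1.42 × 10^-6) = 5.85; pH = 14.00 − 5.85 = 8.15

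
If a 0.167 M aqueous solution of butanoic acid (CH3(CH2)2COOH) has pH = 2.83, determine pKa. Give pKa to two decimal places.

[H+] = 10^(-2.83) = 1.48 × 10^-3 M
At equilibrium [HA] = 0.167 − 1.48 × 10^-3 = 1.66 × 10^-1 M
Ka = [H+][A-]/[HA] = (1.48 × 10^-3)² / 1.66 × 10^-1 = 1.32 × 10^-5
pKa = -log(1.32 × 10^-5) = 4.88

pKa = 4.88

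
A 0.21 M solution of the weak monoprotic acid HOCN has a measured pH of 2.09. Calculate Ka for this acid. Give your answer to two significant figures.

[H+] = 10^(-2.09) = 8.13 × 10^-3 M
At equilibrium [HA] = 0.21 − 8.13 × 10^-3 = 2.02 × 10^-1 M
Ka = [H+][A-]/[HA] = (8.13 × 10^-3)² / 2.02 × 10^-1 = 3.3 × 10^-4

Ka = 3.3 × 10^-4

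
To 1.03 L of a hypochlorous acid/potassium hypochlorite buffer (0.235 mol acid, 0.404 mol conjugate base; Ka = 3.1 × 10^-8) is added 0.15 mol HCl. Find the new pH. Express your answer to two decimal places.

Added H+ converts OCl- to HOCl: HOCl → 0.385 mol, OCl- → 0.254 mol.
pKa = −log(3.1 × 10^-8) = 7.509
Henderson–Hasselbalch with mole ratio 0.254/0.385: pH = 7.509 + (-0.181)

pH = 7.33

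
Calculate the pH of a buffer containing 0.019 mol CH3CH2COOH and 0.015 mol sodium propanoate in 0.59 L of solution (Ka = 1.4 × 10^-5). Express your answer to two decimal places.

pKa = −log(1.4 × 10^-5) = 4.854
pH = pKa + log([A⁻]/[HA]) = 4.854 + log(0.015/0.019)
pH = 4.854 + (-0.103) = 4.75

pH = 4.75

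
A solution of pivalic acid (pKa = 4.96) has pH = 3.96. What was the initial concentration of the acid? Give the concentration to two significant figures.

C₀ = 1.2 × 10^-3 M

[H+] = 10^(-3.96) = 1.10 × 10^-4 M = x
Ka = 10^(−4.96) = 1.10 × 10^-5
Ka = x²/(C₀ − x) ⇒ C₀ = x + x²/Ka
C₀ = 1.10 × 10^-4 + (1.10 × 10^-4)²/(1.10 × 10^-5) = 1.21 × 10^-3 M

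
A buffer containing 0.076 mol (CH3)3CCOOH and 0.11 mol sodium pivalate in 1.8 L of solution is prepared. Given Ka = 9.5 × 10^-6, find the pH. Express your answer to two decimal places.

pKa = −log(9.5 × 10^-6) = 5.022
pH = pKa + log([A⁻]/[HA]) = 5.022 + log(0.11/0.076)
pH = 5.022 + (+0.161) = 5.18

pH = 5.18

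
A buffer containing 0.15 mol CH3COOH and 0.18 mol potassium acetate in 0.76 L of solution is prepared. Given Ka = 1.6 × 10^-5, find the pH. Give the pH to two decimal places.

pH = 4.88

pKa = −log(1.6 × 10^-5) = 4.796
Using pH = pKa + log([base]/[acid]) with [base]/[acid] = 0.18/0.15:
pH = 4.796 + (+0.079) = 4.88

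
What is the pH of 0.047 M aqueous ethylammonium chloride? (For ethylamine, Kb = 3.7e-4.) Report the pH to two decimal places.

C2H5NH3+ is the conjugate acid of the weak base C2H5NH2.
Ka = Kw/Kb = 1.0×10^-14 / 3.7 × 10^-4 = 2.70 × 10^-11
From the ICE table, Ka = x²/(0.047 − x) = 2.70 × 10^-11.
Neglecting x in the denominator: x = √(2.70 × 10^-11 × 0.047) = 1.13 × 10^-6 M
pH = −log[H+] = −log(1.13 × 10^-6) = 5.95

pH = 5.95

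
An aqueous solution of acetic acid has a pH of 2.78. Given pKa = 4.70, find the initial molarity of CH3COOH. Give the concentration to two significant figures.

[H+] = 10^(-2.78) = 1.66 × 10^-3 M = x
Ka = 10^(−4.70) = 2.00 × 10^-5
Ka = x²/(C₀ − x) ⇒ C₀ = x + x²/Ka
C₀ = 1.66 × 10^-3 + (1.66 × 10^-3)²/(2.00 × 10^-5) = 1.39 × 10^-1 M

C₀ = 1.4 × 10^-1 M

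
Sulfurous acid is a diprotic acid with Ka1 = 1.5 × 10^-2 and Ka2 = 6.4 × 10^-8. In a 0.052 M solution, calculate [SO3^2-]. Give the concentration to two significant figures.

6.4 × 10^-8 M

First ionization gives [H+] ≈ [HSO3-] = 2.14 × 10^-2 M.
Second step: Ka2 = [H+][SO3^2-]/[HSO3-] ≈ [SO3^2-] (since [H+] ≈ [HSO3-]).
So [SO3^2-] ≈ Ka2.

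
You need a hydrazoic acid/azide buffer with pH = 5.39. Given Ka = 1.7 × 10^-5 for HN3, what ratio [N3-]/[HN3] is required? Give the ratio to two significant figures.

pKa = -log(1.7 × 10^-5) = 4.770
pH = pKa + log(r) ⇒ log(r) = 5.39 − 4.770 = +0.620
r = [N3-]/[HN3] = 10^(+0.620) = 4.17

ratio = 4.2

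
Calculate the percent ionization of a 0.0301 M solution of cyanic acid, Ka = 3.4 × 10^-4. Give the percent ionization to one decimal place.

10.1%

HOCN ⇌ OCN- + H+; let x = [H+] at equilibrium.
Ka = x²/(C₀ − x); solving the quadratic gives x = 3.03 × 10^-3 M.
Fraction ionized = 3.03 × 10^-3 / 0.0301 = 0.1007 → 10.1%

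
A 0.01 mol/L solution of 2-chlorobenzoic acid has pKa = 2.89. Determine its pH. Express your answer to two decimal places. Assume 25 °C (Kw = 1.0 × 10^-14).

pH = 2.52

ClC6H4COOH ⇌ ClC6H4COO- + H+
Ka = 10^(−2.89) = 1.29 × 10^-3
From the ICE table, Ka = [H+]²/(0.01 − [H+]) = 1.29 × 10^-3.
Here C₀/Ka ≈ 7.75, so the small-[H+] approximation fails. Use the quadratic:
[H+] = (−Ka + √(Ka² + 4·Ka·C₀))/2 = 3.00 × 10^-3 M
pH = −log(3.00 × 10^-3) = 2.52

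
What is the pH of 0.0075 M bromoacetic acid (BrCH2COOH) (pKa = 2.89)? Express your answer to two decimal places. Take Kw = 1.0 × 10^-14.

BrCH2COOH ⇌ BrCH2COO- + H+
Ka = 10^(−2.89) = 1.29 × 10^-3
Ka = [H+]²/(0.0075 − [H+]) = 1.29 × 10^-3
Here C₀/Ka ≈ 5.81, so the small-[H+] approximation fails. Use the quadratic:
[H+] = (−Ka + √(Ka² + 4·Ka·C₀))/2 = 2.53 × 10^-3 M
pH = −log(2.53 × 10^-3) = 2.60

pH = 2.60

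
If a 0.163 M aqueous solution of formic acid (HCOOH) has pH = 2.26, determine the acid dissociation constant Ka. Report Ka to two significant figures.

[H+] = 10^(-2.26) = 5.50 × 10^-3 M
At equilibrium [HA] = 0.163 − 5.50 × 10^-3 = 1.58 × 10^-1 M
Ka = [H+][A-]/[HA] = (5.50 × 10^-3)² / 1.58 × 10^-1 = 1.9 × 10^-4

Ka = 1.9 × 10^-4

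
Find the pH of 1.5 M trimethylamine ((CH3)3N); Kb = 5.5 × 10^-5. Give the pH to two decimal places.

(CH3)3N + H2O ⇌ (CH3)3NH+ + OH-
Kb = x²/(1.5 − x) = 5.5 × 10^-5
Since Kb ≪ C₀, x ≈ √(Kb·C₀) = 9.08 × 10^-3 M.
pOH = 2.04, so pH = 14.00 − pOH = 11.96

pH = 11.96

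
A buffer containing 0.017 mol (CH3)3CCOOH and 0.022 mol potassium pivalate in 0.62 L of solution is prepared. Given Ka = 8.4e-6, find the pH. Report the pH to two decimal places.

pKa = −log(8.4 × 10^-6) = 5.076
Henderson–Hasselbalch: pH = pKa + log([(CH3)3CCOO-]/[(CH3)3CCOOH]) = 5.076 + log(0.022/0.017)
pH = 5.076 + (+0.112) = 5.19

pH = 5.19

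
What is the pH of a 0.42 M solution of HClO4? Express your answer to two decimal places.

pH = 0.38

HClO4 is a strong acid and dissociates completely, so [H+] = 0.42 M.
pH = -log(0.42) = 0.38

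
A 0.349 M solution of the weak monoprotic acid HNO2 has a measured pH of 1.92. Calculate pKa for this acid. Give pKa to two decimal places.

pKa = 3.37

[H+] = 10^(-1.92) = 1.20 × 10^-2 M
At equilibrium [HA] = 0.349 − 1.20 × 10^-2 = 3.37 × 10^-1 M
Ka = [H+][A-]/[HA] = (1.20 × 10^-2)² / 3.37 × 10^-1 = 4.27 × 10^-4
pKa = -log(4.27 × 10^-4) = 3.37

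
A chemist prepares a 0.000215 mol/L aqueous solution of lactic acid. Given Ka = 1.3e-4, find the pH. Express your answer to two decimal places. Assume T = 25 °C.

CH3CH(OH)COOH ⇌ CH3CH(OH)COO- + H+
From the ICE table, Ka = [H+]²/(0.000215 − [H+]) = 1.3 × 10^-4.
The 5% rule fails; solving [H+]² + Ka·[H+] − Ka·C₀ = 0 exactly:
[H+] = (−Ka + √(Ka² + 4·Ka·C₀))/2 = 1.14 × 10^-4 M
pH = −log(1.14 × 10^-4) = 3.94

pH = 3.94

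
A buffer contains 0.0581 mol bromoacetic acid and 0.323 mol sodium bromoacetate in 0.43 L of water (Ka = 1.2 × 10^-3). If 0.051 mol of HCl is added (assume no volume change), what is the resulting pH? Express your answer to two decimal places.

Added H+ converts BrCH2COO- to BrCH2COOH: BrCH2COOH → 0.109 mol, BrCH2COO- → 0.272 mol.
pKa = −log(1.2 × 10^-3) = 2.921
pH = pKa + log(n_BrCH2COO-/n_BrCH2COOH) = 2.921 + log(0.272/0.109) = 2.921 + (+0.397)

pH = 3.32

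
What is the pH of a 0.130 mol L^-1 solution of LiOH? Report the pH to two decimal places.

pH = 13.11

LiOH is a strong base; [OH-] = 0.13 M.
pOH = -log(0.13) = 0.89
pH = 14.00 - 0.89 = 13.11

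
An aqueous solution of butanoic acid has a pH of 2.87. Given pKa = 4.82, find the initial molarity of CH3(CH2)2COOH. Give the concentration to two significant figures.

C₀ = 1.2 × 10^-1 M

[H+] = 10^(-2.87) = 1.35 × 10^-3 M = x
Ka = 10^(−4.82) = 1.51 × 10^-5
Ka = x²/(C₀ − x) ⇒ C₀ = x + x²/Ka
C₀ = 1.35 × 10^-3 + (1.35 × 10^-3)²/(1.51 × 10^-5) = 1.22 × 10^-1 M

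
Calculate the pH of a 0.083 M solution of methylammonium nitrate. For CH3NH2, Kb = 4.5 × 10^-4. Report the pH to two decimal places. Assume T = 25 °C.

pH = 5.87

CH3NH3+ is the conjugate acid of the weak base CH3NH2.
Ka = Kw/Kb = 1.0×10^-14 / 4.5 × 10^-4 = 2.22 × 10^-11
From the ICE table, Ka = [H+]²/(0.083 − [H+]) = 2.22 × 10^-11.
Assume [H+] ≪ 0.083: [H+] ≈ √(2.22 × 10^-11 × 0.083) = 1.36 × 10^-6 M
pH = −log[H+] = −log(1.36 × 10^-6) = 5.87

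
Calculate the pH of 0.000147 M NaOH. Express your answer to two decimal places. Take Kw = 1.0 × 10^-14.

NaOH is a strong base; [OH-] = 0.000147 M.
pOH = -log(0.000147) = 3.83
pH = 14.00 - 3.83 = 10.17

pH = 10.17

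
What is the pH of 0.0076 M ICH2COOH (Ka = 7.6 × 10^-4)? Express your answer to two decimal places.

pH = 2.69

ICH2COOH ⇌ ICH2COO- + H+
From the ICE table, Ka = [H+]²/(0.0076 − [H+]) = 7.6 × 10^-4.
Here C₀/Ka ≈ 10, so the small-[H+] approximation fails. Use the quadratic:
[H+] = (−Ka + √(Ka² + 4·Ka·C₀))/2 = 2.05 × 10^-3 M
pH = −log(2.05 × 10^-3) = 2.69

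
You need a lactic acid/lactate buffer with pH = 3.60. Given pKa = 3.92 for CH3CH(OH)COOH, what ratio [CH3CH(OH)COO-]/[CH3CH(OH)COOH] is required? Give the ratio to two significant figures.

ratio = 0.48

pH = pKa + log(r) ⇒ log(r) = 3.60 − 3.92 = -0.32
r = [CH3CH(OH)COO-]/[CH3CH(OH)COOH] = 10^(-0.32) = 0.479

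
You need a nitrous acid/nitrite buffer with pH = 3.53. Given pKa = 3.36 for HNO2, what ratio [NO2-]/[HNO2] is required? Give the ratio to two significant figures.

ratio = 1.5

pH = pKa + log(r) ⇒ log(r) = 3.53 − 3.36 = +0.17
r = [NO2-]/[HNO2] = 10^(+0.17) = 1.48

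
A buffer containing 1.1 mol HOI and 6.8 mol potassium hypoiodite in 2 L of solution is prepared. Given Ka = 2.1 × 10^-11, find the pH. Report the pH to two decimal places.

pKa = −log(2.1 × 10^-11) = 10.678
Henderson–Hasselbalch: pH = pKa + log([OI-]/[HOI]) = 10.678 + log(6.8/1.1)
pH = 10.678 + (+0.791) = 11.47

pH = 11.47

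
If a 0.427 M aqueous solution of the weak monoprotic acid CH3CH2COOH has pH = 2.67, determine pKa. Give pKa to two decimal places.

pKa = 4.97

[H+] = 10^(-2.67) = 2.14 × 10^-3 M
At equilibrium [HA] = 0.427 − 2.14 × 10^-3 = 4.25 × 10^-1 M
Ka = [H+][A-]/[HA] = (2.14 × 10^-3)² / 4.25 × 10^-1 = 1.08 × 10^-5
pKa = -log(1.08 × 10^-5) = 4.97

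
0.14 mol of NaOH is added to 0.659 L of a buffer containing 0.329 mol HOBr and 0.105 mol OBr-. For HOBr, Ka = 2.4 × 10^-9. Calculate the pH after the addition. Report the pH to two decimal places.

pH = 8.73

OH- converts HOBr to OBr-: HOBr → 0.189 mol, OBr- → 0.245 mol.
pKa = −log(2.4 × 10^-9) = 8.620
Henderson–Hasselbalch with mole ratio 0.245/0.189: pH = 8.620 + (+0.113)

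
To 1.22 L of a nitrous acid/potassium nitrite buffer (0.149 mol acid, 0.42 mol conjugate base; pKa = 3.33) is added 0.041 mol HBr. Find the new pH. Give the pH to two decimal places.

Added H+ converts NO2- to HNO2: HNO2 → 0.19 mol, NO2- → 0.379 mol.
Henderson–Hasselbalch with mole ratio 0.379/0.19: pH = 3.33 + (+0.300)

pH = 3.63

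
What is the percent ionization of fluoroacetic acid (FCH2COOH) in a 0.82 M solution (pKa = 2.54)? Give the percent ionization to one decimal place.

FCH2COOH ⇌ FCH2COO- + H+; let x = [H+] at equilibrium.
Ka = 10^(−2.54) = 2.88 × 10^-3
Ka = x²/(C₀ − x); solving the quadratic gives x = 4.72 × 10^-2 M.
% ionization = x/C₀ × 100% = 4.72 × 10^-2/0.82 × 100% = 5.8%

5.8%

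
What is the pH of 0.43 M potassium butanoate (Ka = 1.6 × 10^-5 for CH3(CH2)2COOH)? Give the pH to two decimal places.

pH = 9.21

CH3(CH2)2COO- is the conjugate base of the weak acid CH3(CH2)2COOH.
Kb = Kw/Ka = 1.0×10^-14 / 1.6 × 10^-5 = 6.25 × 10^-10
From the ICE table, Kb = x²/(0.43 − x) = 6.25 × 10^-10.
Assume x ≪ 0.43: x ≈ √(6.25 × 10^-10 × 0.43) = 1.64 × 10^-5 M
pOH = −log(1.64 × 10^-5) = 4.79; pH = 14.00 − 4.79 = 9.21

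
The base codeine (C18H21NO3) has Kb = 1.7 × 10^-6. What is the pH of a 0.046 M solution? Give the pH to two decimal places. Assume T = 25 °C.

pH = 10.45

C18H21NO3 + H2O ⇌ C18H22NO3+ + OH-
Let x = [OH-] at equilibrium. Kb = x²/(0.046 − x).
Assume x ≪ 0.046: x ≈ √(1.7 × 10^-6 × 0.046) = 2.80 × 10^-4 M
pOH = −log(2.80 × 10^-4) = 3.55; pH = 14.00 − 3.55 = 10.45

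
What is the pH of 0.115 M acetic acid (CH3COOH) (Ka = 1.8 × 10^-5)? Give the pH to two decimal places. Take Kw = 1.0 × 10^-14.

CH3COOH ⇌ CH3COO- + H+
Ka = [H+]²/(0.115 − [H+]) = 1.8 × 10^-5
Assume [H+] ≪ 0.115: [H+] ≈ √(1.8 × 10^-5 × 0.115) = 1.44 × 10^-3 M
pH = −log(1.44 × 10^-3) = 2.84

pH = 2.84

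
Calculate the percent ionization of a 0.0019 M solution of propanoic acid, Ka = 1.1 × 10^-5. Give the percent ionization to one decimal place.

7.3%

CH3CH2COOH ⇌ CH3CH2COO- + H+; let x = [H+] at equilibrium.
Ka = x²/(C₀ − x); solving the quadratic gives x = 1.39 × 10^-4 M.
Fraction ionized = 1.39 × 10^-4 / 0.0019 = 0.0732 → 7.3%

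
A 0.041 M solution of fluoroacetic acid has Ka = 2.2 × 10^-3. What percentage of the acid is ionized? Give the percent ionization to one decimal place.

FCH2COOH ⇌ FCH2COO- + H+; let x = [H+] at equilibrium.
Solve x² + 0.0022x − 9.02e-05 = 0 → x = 8.46 × 10^-3 M
Fraction ionized = 8.46 × 10^-3 / 0.041 = 0.2063 → 20.6%

20.6%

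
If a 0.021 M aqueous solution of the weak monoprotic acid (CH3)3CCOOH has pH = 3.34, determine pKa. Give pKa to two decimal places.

[H+] = 10^(-3.34) = 4.57 × 10^-4 M
At equilibrium [HA] = 0.021 − 4.57 × 10^-4 = 2.05 × 10^-2 M
Ka = [H+][A-]/[HA] = (4.57 × 10^-4)² / 2.05 × 10^-2 = 1.02 × 10^-5
pKa = -log(1.02 × 10^-5) = 4.99

pKa = 4.99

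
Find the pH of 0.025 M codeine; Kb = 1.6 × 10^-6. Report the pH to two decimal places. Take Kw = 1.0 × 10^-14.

C18H21NO3 + H2O ⇌ C18H22NO3+ + OH-
From the ICE table, Kb = [OH-]²/(0.025 − [OH-]) = 1.6 × 10^-6.
Neglecting [OH-] in the denominator: [OH-] = √(1.6 × 10^-6 × 0.025) = 2.00 × 10^-4 M
Check: 0.8% ionized — well under 5%, approximation valid.
pOH = −log(2.00 × 10^-4) = 3.70; pH = 14.00 − 3.70 = 10.30

pH = 10.30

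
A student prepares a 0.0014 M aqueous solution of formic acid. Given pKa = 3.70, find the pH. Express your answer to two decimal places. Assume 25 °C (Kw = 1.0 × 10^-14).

pH = 3.36

HCOOH ⇌ HCOO- + H+
Ka = 10^(−3.70) = 2.00 × 10^-4
Ka = [H+]²/(0.0014 − [H+]) = 2.00 × 10^-4
Here C₀/Ka ≈ 7, so the small-[H+] approximation fails. Use the quadratic:
[H+] = (−Ka + √(Ka² + 4·Ka·C₀))/2 = 4.39 × 10^-4 M
pH = −log(4.39 × 10^-4) = 3.36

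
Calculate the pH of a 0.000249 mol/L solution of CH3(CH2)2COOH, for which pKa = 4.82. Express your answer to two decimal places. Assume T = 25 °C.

pH = 4.27

CH3(CH2)2COOH ⇌ CH3(CH2)2COO- + H+
Ka = 10^(−4.82) = 1.51 × 10^-5
Let x = [H+] at equilibrium. Ka = x²/(0.000249 − x).
Here C₀/Ka ≈ 16.5, so the small-x approximation fails. Use the quadratic:
x = [−1.51e-05 + √(1.51e-05² + 1.5e-08)]/2 = 5.42 × 10^-5 M
pH = −log(5.42 × 10^-5) = 4.27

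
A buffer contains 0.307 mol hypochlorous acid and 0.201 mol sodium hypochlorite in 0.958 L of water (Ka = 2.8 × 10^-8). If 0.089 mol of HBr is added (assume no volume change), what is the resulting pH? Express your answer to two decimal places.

pH = 7.00

After neutralization: n(HOCl) = 0.396 mol, n(OCl-) = 0.112 mol.
pKa = −log(2.8 × 10^-8) = 7.553
pH = pKa + log(n_OCl-/n_HOCl) = 7.553 + log(0.112/0.396) = 7.553 + (-0.548)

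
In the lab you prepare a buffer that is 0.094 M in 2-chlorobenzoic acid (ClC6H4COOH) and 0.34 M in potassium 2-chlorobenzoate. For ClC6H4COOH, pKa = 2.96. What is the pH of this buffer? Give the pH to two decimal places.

Using pH = pKa + log([base]/[acid]) with [base]/[acid] = 0.34/0.094:
pH = 2.96 + (+0.558) = 3.52

pH = 3.52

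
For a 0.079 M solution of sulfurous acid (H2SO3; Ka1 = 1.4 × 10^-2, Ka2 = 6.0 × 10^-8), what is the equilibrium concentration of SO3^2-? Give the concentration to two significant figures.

6.0 × 10^-8 M

First ionization gives [H+] ≈ [HSO3-] = 2.70 × 10^-2 M.
Second step: Ka2 = [H+][SO3^2-]/[HSO3-] ≈ [SO3^2-] (since [H+] ≈ [HSO3-]).
So [SO3^2-] ≈ Ka2.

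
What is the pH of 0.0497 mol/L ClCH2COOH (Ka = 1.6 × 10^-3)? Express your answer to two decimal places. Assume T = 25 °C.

pH = 2.09

ClCH2COOH ⇌ ClCH2COO- + H+
Ka = [H+]²/(0.0497 − [H+]) = 1.6 × 10^-3
[H+] is not negligible relative to C₀; solve [H+]² + 0.0016·[H+] − 7.95e-05 = 0.
[H+] = [−0.0016 + √(0.0016² + 0.000318)]/2 = 8.15 × 10^-3 M
pH = −log(8.15 × 10^-3) = 2.09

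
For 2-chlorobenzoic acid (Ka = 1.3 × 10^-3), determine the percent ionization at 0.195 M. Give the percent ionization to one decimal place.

7.8%

ClC6H4COOH ⇌ ClC6H4COO- + H+; let x = [H+] at equilibrium.
Ka = x²/(C₀ − x); solving the quadratic gives x = 1.53 × 10^-2 M.
% ionization = x/C₀ × 100% = 1.53 × 10^-2/0.195 × 100% = 7.8%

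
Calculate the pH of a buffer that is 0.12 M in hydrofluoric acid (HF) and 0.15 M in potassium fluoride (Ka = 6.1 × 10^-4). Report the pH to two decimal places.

pKa = −log(6.1 × 10^-4) = 3.215
Using pH = pKa + log([base]/[acid]) with [base]/[acid] = 0.15/0.12:
pH = 3.215 + (+0.097) = 3.31

pH = 3.31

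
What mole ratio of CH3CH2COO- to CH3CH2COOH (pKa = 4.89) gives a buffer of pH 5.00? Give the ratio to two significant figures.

ratio = 1.3

pH = pKa + log(r) ⇒ log(r) = 5.00 − 4.89 = +0.11
r = [CH3CH2COO-]/[CH3CH2COOH] = 10^(+0.11) = 1.29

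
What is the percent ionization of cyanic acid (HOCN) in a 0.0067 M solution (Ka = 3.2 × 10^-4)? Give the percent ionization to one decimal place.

19.6%

HOCN ⇌ OCN- + H+; let x = [H+] at equilibrium.
Ka = x²/(C₀ − x); solving the quadratic gives x = 1.31 × 10^-3 M.
% ionization = x/C₀ × 100% = 1.31 × 10^-3/0.0067 × 100% = 19.6%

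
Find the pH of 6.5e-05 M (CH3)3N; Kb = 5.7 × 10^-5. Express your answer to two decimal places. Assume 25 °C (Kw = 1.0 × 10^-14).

pH = 9.59

(CH3)3N + H2O ⇌ (CH3)3NH+ + OH-
Kb = [OH-]²/(6.5e-05 − [OH-]) = 5.7 × 10^-5
[OH-] is not negligible relative to C₀; solve [OH-]² + 5.7e-05·[OH-] − 3.7e-09 = 0.
[OH-] = (−Kb + √(Kb² + 4·Kb·C₀))/2 = 3.87 × 10^-5 M
pOH = 4.41, so pH = 14.00 − pOH = 9.59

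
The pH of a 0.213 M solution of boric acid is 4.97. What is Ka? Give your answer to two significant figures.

[H+] = 10^(-4.97) = 1.07 × 10^-5 M
At equilibrium [HA] = 0.213 − 1.07 × 10^-5 = 2.13 × 10^-1 M
Ka = [H+][A-]/[HA] = (1.07 × 10^-5)² / 2.13 × 10^-1 = 5.4 × 10^-10

Ka = 5.4 × 10^-10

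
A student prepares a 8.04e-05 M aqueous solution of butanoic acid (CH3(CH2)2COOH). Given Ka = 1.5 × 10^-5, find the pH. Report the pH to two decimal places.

CH3(CH2)2COOH ⇌ CH3(CH2)2COO- + H+
From the ICE table, Ka = [H+]²/(8.04e-05 − [H+]) = 1.5 × 10^-5.
The 5% rule fails; solving [H+]² + Ka·[H+] − Ka·C₀ = 0 exactly:
[H+] = (−Ka + √(Ka² + 4·Ka·C₀))/2 = 2.80 × 10^-5 M
pH = −log(2.80 × 10^-5) = 4.55

pH = 4.55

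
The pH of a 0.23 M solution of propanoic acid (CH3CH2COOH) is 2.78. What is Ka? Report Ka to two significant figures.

[H+] = 10^(-2.78) = 1.66 × 10^-3 M
At equilibrium [HA] = 0.23 − 1.66 × 10^-3 = 2.28 × 10^-1 M
Ka = [H+][A-]/[HA] = (1.66 × 10^-3)² / 2.28 × 10^-1 = 1.2 × 10^-5

Ka = 1.2 × 10^-5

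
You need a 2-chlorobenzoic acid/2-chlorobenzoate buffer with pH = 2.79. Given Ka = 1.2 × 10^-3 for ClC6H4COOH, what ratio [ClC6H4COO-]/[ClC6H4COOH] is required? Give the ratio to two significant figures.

pKa = -log(1.2 × 10^-3) = 2.921
pH = pKa + log(r) ⇒ log(r) = 2.79 − 2.921 = -0.131
r = [ClC6H4COO-]/[ClC6H4COOH] = 10^(-0.131) = 0.74

ratio = 0.74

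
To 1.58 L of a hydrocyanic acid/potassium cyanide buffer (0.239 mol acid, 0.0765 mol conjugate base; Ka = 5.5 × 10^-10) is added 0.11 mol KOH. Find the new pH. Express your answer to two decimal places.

OH- converts HCN to CN-: HCN → 0.129 mol, CN- → 0.186 mol.
pKa = −log(5.5 × 10^-10) = 9.260
pH = pKa + log(n_CN-/n_HCN) = 9.260 + log(0.186/0.129) = 9.260 + (+0.159)

pH = 9.42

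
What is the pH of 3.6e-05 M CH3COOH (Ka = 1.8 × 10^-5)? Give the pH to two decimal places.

CH3COOH ⇌ CH3COO- + H+
From the ICE table, Ka = [H+]²/(3.6e-05 − [H+]) = 1.8 × 10^-5.
[H+] is not negligible relative to C₀; solve [H+]² + 1.8e-05·[H+] − 6.48e-10 = 0.
[H+] = (−Ka + √(Ka² + 4·Ka·C₀))/2 = 1.80 × 10^-5 M
pH = −log[H+] = −log(1.80 × 10^-5) = 4.74

pH = 4.74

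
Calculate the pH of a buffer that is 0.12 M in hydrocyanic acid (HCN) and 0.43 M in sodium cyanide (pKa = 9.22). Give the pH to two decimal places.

pH = 9.77

pH = pKa + log([A⁻]/[HA]) = 9.22 + log(0.43/0.12)
pH = 9.22 + (+0.554) = 9.77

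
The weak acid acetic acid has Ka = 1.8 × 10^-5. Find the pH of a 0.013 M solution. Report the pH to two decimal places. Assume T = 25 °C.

pH = 3.32

CH3COOH ⇌ CH3COO- + H+
Ka = x²/(0.013 − x) = 1.8 × 10^-5
Neglecting x in the denominator: x = √(1.8 × 10^-5 × 0.013) = 4.84 × 10^-4 M
Check: 3.7% ionized — well under 5%, approximation valid.
pH = −log(4.84 × 10^-4) = 3.32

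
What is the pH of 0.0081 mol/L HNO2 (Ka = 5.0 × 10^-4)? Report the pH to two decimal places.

pH = 2.75

HNO2 ⇌ NO2- + H+
Ka = x²/(0.0081 − x) = 5.0 × 10^-4
The 5% rule fails; solving x² + Ka·x − Ka·C₀ = 0 exactly:
x = [−0.0005 + √(0.0005² + 1.62e-05)]/2 = 1.78 × 10^-3 M
pH = −log[H+] = −log(1.78 × 10^-3) = 2.75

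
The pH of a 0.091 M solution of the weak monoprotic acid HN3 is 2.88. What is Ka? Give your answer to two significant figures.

Ka = 1.9 × 10^-5

[H+] = 10^(-2.88) = 1.32 × 10^-3 M
At equilibrium [HA] = 0.091 − 1.32 × 10^-3 = 8.97 × 10^-2 M
Ka = [H+][A-]/[HA] = (1.32 × 10^-3)² / 8.97 × 10^-2 = 1.9 × 10^-5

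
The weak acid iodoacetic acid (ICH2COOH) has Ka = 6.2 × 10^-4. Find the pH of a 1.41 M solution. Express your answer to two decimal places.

ICH2COOH ⇌ ICH2COO- + H+
From the ICE table, Ka = x²/(1.41 − x) = 6.2 × 10^-4.
Since Ka ≪ C₀, x ≈ √(Ka·C₀) = 2.96 × 10^-2 M.
pH = −log[H+] = −log(2.96 × 10^-2) = 1.53

pH = 1.53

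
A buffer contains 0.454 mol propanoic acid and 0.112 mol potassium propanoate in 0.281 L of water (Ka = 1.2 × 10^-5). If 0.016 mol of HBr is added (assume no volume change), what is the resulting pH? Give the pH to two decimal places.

pH = 4.23

After neutralization: n(CH3CH2COOH) = 0.47 mol, n(CH3CH2COO-) = 0.096 mol.
pKa = −log(1.2 × 10^-5) = 4.921
Henderson–Hasselbalch with mole ratio 0.096/0.47: pH = 4.921 + (-0.690)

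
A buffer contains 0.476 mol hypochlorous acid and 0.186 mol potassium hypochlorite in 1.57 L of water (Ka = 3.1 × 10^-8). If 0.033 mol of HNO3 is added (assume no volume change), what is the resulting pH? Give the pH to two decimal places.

pH = 6.99

Added H+ converts OCl- to HOCl: HOCl → 0.509 mol, OCl- → 0.153 mol.
pKa = −log(3.1 × 10^-8) = 7.509
Henderson–Hasselbalch with mole ratio 0.153/0.509: pH = 7.509 + (-0.522)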